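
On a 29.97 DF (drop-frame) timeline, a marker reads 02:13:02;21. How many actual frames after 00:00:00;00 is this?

As if non-drop at 30 labels/s: (2 × 3600 + 13 × 60 + 2) × 30 + 21 = 239481.
Minute boundaries passed: 133; those not divisible by 10: 133 − 13 = 120; dropped labels = 2 × 120 = 240.
Actual frame index = 239481 − 240 = 239241.

239241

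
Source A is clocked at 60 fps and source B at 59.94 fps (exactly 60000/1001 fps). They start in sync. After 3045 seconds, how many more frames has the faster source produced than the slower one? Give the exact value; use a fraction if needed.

A emits 60 × 3045 = 182700 frames; B emits 60000/1001 × 3045 = 26100000/143.
Difference = 26100/143 frames (≈ 182.5175); B is behind A.

26100/143 frames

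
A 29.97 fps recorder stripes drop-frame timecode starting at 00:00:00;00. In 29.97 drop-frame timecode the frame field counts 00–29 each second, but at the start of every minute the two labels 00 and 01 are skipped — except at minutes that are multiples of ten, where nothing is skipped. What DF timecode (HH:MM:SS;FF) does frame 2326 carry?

Ten DF minutes hold 17982 frames, so frame 2326 lies in block 0 (frames 0–17981) with 2326 frames into that block.
The block's first minute is 1800 frames and the rest 1798 each; 2326 frames reaches minute 1, so 0 × 18 + 1 × 2 = 2 labels have been skipped so far.
Adding those back, label number 2326 + 2 = 2328 at 30 labels/s is 77 s + 18 f = 0 h 1 min 17 s frame 18, i.e. 00:01:17;18.

00:01:17;18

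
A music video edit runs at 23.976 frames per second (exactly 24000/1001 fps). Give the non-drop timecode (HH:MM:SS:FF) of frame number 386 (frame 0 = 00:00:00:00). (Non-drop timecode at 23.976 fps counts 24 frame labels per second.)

00:00:16:02

386 ÷ 24 = 16 full seconds, remainder 2 frames.
16 s = 0 h 0 min 16 s.
Timecode: 00:00:16:02.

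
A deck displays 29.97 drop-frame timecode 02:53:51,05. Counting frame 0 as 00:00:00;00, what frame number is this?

312623

As if non-drop at 30 labels/s: (2 × 3600 + 53 × 60 + 51) × 30 + 5 = 312935.
Minute boundaries passed: 173; those not divisible by 10: 173 − 17 = 156; dropped labels = 2 × 156 = 312.
Actual frame index = 312935 − 312 = 312623.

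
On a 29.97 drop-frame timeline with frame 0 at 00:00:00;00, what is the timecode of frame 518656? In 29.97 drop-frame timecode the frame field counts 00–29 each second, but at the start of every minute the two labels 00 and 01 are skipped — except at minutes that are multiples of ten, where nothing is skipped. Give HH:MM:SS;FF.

04:48:25;26

Ten DF minutes hold 17982 frames, so frame 518656 lies in block 28 (frames 503496–521477) with 15160 frames into that block.
The block's first minute is 1800 frames and the rest 1798 each; 15160 frames reaches minute 8, so 28 × 18 + 8 × 2 = 520 labels have been skipped so far.
Adding those back, label number 518656 + 520 = 519176 at 30 labels/s is 17305 s + 26 f = 4 h 48 min 25 s frame 26, i.e. 04:48:25;26.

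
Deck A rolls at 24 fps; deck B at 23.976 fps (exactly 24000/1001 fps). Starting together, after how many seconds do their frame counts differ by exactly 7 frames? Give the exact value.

The gap grows by |24000/1001 − 24| = 24/1001 frames per second.
Time for a 7-frame gap: 7 ÷ (24/1001) = 7007/24 s.

7007/24 seconds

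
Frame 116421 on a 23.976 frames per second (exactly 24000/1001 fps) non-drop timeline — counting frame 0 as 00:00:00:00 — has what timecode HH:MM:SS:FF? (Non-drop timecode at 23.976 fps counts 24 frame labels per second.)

01:20:50:21

116421 ÷ 24 = 4850 full seconds, remainder 21 frames.
4850 s = 1 h 20 min 50 s.
Timecode: 01:20:50:21.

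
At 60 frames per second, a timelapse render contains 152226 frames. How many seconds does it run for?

2537.1 seconds

Running time = 152226 / (60) = 2537.1 s.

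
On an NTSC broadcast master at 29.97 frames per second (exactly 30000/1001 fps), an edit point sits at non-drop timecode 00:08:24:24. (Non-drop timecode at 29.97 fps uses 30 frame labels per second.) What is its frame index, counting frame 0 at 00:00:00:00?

frame 15144

Total seconds to the label: (0 × 3600 + 8 × 60 + 24) = 504.
Frame index = 504 × 30 + 24 = 15144.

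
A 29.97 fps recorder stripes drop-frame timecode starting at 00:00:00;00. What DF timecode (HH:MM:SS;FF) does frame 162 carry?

00:00:05;12

Each 10-minute DF block holds 10 × 60 × 30 − 9 × 2 = 17982 frames. 162 ÷ 17982 → 0 full blocks, remainder 162.
Within the partial block the first minute is 1800 frames and each further minute 1798, so 0 further minute boundaries passed. Total skipped labels = 18 × 0 + 2 × 0 = 0.
Non-drop label index = 162 + 0 = 162; at 30 labels/s that is 00:00:05:12, i.e. DF 00:00:05;12.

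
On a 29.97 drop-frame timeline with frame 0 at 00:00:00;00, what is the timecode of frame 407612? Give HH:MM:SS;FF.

03:46:40;20

Each 10-minute DF block holds 10 × 60 × 30 − 9 × 2 = 17982 frames. 407612 ÷ 17982 → 22 full blocks, remainder 12008.
Within the partial block the first minute is 1800 frames and each further minute 1798, so 6 further minute boundaries passed. Total skipped labels = 18 × 22 + 2 × 6 = 408.
Non-drop label index = 407612 + 408 = 408020; at 30 labels/s that is 03:46:40:20, i.e. DF 03:46:40;20.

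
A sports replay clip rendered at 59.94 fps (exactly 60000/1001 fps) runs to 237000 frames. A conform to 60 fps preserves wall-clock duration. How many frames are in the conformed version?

237237 frames

Target frames = source frames × (target rate / source rate) = 237000 × (60)/(60000/1001) = 237000 × 1001/1000 = 237237.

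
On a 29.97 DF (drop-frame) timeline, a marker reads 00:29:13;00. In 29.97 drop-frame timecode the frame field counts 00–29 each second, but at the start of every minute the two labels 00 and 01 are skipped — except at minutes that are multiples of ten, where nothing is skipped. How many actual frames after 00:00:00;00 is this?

Complete 10-minute blocks: 2, each 17982 frames → 35964.
Remaining 9 whole minutes in the current block: 1800 + 8 × 1798 = 16184 frames.
Within the current minute: 13 × 30 + 0 − 2 = 388 (labels ;00/;01 skipped at this minute). Total = 35964 + 16184 + 388 = 52536.

52536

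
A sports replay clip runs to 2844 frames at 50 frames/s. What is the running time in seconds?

Running time = 2844 / (50) = 56.88 s.

56.88 seconds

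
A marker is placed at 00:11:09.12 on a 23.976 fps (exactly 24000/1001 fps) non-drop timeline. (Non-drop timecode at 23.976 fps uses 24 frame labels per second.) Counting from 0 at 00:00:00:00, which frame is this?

16068

Total seconds to the label: (0 × 3600 + 11 × 60 + 9) = 669.
Frame index = 669 × 24 + 12 = 16068.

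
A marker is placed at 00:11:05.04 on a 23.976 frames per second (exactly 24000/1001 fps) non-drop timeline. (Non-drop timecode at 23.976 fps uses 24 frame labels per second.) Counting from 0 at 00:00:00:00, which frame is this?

Total seconds to the label: (0 × 3600 + 11 × 60 + 5) = 665.
Frame index = 665 × 24 + 4 = 15964.

15964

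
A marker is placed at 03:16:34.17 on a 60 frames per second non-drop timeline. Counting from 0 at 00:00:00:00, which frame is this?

Total seconds to the label: (3 × 3600 + 16 × 60 + 34) = 11794.
Frame index = 11794 × 60 + 17 = 707657.

frame 707657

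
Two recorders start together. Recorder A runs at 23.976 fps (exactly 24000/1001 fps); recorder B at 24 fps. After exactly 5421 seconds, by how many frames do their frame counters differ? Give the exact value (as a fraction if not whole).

10008/77 frames

A emits 24000/1001 × 5421 = 10008000/77 frames; B emits 24 × 5421 = 130104.
Difference = 10008/77 frames (≈ 129.9740); B is ahead of A.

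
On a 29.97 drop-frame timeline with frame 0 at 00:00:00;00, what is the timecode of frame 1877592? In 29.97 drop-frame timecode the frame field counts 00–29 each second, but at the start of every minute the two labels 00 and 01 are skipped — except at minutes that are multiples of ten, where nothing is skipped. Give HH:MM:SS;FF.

Each 10-minute DF block holds 10 × 60 × 30 − 9 × 2 = 17982 frames. 1877592 ÷ 17982 → 104 full blocks, remainder 7464.
Within the partial block the first minute is 1800 frames and each further minute 1798, so 4 further minute boundaries passed. Total skipped labels = 18 × 104 + 2 × 4 = 1880.
Non-drop label index = 1877592 + 1880 = 1879472; at 30 labels/s that is 17:24:09:02, i.e. DF 17:24:09;02.

17:24:09;02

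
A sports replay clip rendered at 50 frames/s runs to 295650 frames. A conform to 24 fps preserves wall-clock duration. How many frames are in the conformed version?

Target frames = source frames × (target rate / source rate) = 295650 × (24)/(50) = 295650 × 12/25 = 141912.

141912 frames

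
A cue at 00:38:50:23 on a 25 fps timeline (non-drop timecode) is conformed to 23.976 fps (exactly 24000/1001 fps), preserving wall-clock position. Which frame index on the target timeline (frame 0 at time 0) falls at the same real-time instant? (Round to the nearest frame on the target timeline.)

Source frame index: (0×3600 + 38×60 + 50) × 25 + 23 = 58273.
Real time: 58273 / (25) = 58273/25 s.
Target frame: (58273/25) × (24000/1001) = 55942080/1001 ≈ 55886.194 → 55886.

frame 55886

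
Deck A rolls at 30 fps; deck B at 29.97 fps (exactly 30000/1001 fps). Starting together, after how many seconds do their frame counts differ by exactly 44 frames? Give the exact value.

The gap grows by |30000/1001 − 30| = 30/1001 frames per second.
Time for a 44-frame gap: 44 ÷ (30/1001) = 22022/15 s.

22022/15 seconds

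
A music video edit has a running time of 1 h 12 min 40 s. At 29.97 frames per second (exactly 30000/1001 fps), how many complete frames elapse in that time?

1 h 12 min 40 s = 4360 s.
Frames = 4360 × 30000/1001 = 130800000/1001 ≈ 130669.3307.
Complete frames: 130669.

130669 frames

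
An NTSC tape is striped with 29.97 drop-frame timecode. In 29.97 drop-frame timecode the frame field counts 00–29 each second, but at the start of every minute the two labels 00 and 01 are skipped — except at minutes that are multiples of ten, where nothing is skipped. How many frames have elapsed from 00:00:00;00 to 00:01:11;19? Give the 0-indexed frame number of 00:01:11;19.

As if non-drop at 30 labels/s: (0 × 3600 + 1 × 60 + 11) × 30 + 19 = 2149.
Minute boundaries passed: 1; those not divisible by 10: 1 − 0 = 1; dropped labels = 2 × 1 = 2.
Actual frame index = 2149 − 2 = 2147.

2147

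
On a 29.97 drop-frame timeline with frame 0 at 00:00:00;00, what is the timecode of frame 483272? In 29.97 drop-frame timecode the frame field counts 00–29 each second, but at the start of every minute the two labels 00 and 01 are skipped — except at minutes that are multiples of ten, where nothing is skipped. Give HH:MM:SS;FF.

04:28:45;06

Each 10-minute DF block holds 10 × 60 × 30 − 9 × 2 = 17982 frames. 483272 ÷ 17982 → 26 full blocks, remainder 15740.
Within the partial block the first minute is 1800 frames and each further minute 1798, so 8 further minute boundaries passed. Total skipped labels = 18 × 26 + 2 × 8 = 484.
Non-drop label index = 483272 + 484 = 483756; at 30 labels/s that is 04:28:45:06, i.e. DF 04:28:45;06.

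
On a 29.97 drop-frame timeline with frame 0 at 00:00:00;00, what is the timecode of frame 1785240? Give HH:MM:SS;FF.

16:32:47;16

Each 10-minute DF block holds 10 × 60 × 30 − 9 × 2 = 17982 frames. 1785240 ÷ 17982 → 99 full blocks, remainder 5022.
Within the partial block the first minute is 1800 frames and each further minute 1798, so 2 further minute boundaries passed. Total skipped labels = 18 × 99 + 2 × 2 = 1786.
Non-drop label index = 1785240 + 1786 = 1787026; at 30 labels/s that is 16:32:47:16, i.e. DF 16:32:47;16.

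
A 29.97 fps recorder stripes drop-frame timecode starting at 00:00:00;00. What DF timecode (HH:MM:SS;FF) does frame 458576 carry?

04:15:01;06

Each 10-minute DF block holds 10 × 60 × 30 − 9 × 2 = 17982 frames. 458576 ÷ 17982 → 25 full blocks, remainder 9026.
Within the partial block the first minute is 1800 frames and each further minute 1798, so 5 further minute boundaries passed. Total skipped labels = 18 × 25 + 2 × 5 = 460.
Non-drop label index = 458576 + 460 = 459036; at 30 labels/s that is 04:15:01:06, i.e. DF 04:15:01;06.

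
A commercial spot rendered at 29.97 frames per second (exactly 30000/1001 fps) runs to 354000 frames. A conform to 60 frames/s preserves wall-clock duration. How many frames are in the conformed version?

708708 frames

Target frames = source frames × (target rate / source rate) = 354000 × (60)/(30000/1001) = 354000 × 1001/500 = 708708.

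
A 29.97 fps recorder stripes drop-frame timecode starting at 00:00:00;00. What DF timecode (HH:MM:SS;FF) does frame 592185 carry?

05:29:19;09

Each 10-minute DF block holds 10 × 60 × 30 − 9 × 2 = 17982 frames. 592185 ÷ 17982 → 32 full blocks, remainder 16761.
Within the partial block the first minute is 1800 frames and each further minute 1798, so 9 further minute boundaries passed. Total skipped labels = 18 × 32 + 2 × 9 = 594.
Non-drop label index = 592185 + 594 = 592779; at 30 labels/s that is 05:29:19:09, i.e. DF 05:29:19;09.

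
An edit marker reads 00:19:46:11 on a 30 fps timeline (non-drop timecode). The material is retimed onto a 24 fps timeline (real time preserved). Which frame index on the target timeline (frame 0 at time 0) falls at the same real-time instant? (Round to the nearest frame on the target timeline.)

frame 28473

Source frame index: (0×3600 + 19×60 + 46) × 30 + 11 = 35591.
Real time: 35591 / (30) = 35591/30 s.
Target frame: (35591/30) × (24) = 142364/5 ≈ 28472.800 → 28473.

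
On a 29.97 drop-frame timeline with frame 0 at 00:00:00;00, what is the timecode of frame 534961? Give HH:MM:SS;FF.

Each 10-minute DF block holds 10 × 60 × 30 − 9 × 2 = 17982 frames. 534961 ÷ 17982 → 29 full blocks, remainder 13483.
Within the partial block the first minute is 1800 frames and each further minute 1798, so 7 further minute boundaries passed. Total skipped labels = 18 × 29 + 2 × 7 = 536.
Non-drop label index = 534961 + 536 = 535497; at 30 labels/s that is 04:57:29:27, i.e. DF 04:57:29;27.

04:57:29;27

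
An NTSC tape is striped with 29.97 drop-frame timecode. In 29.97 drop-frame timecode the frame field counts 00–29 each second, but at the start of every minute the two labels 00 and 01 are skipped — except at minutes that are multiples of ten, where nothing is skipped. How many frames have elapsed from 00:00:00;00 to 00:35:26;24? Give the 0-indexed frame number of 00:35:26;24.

Complete 10-minute blocks: 3, each 17982 frames → 53946.
Remaining 5 whole minutes in the current block: 1800 + 4 × 1798 = 8992 frames.
Within the current minute: 26 × 30 + 24 − 2 = 802 (labels ;00/;01 skipped at this minute). Total = 53946 + 8992 + 802 = 63740.

63740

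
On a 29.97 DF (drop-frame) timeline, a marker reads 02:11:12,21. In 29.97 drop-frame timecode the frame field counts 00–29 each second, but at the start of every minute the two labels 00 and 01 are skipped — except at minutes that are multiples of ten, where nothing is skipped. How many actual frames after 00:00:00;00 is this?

235945

Complete 10-minute blocks: 13, each 17982 frames → 233766.
Remaining 1 whole minute in the current block: 1800 + 0 × 1798 = 1800 frames.
Within the current minute: 12 × 30 + 21 − 2 = 379 (labels ;00/;01 skipped at this minute). Total = 233766 + 1800 + 379 = 235945.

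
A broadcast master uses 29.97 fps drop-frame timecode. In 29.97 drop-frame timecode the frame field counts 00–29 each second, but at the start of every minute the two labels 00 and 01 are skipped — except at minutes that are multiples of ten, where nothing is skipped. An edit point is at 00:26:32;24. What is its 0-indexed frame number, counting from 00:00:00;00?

As if non-drop at 30 labels/s: (0 × 3600 + 26 × 60 + 32) × 30 + 24 = 47784.
Minute boundaries passed: 26; those not divisible by 10: 26 − 2 = 24; dropped labels = 2 × 24 = 48.
Actual frame index = 47784 − 48 = 47736.

47736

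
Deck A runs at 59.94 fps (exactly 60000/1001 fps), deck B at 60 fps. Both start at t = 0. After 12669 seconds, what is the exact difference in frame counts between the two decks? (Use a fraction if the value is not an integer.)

760140/1001 frames

A emits 60000/1001 × 12669 = 760140000/1001 frames; B emits 60 × 12669 = 760140.
Difference = 760140/1001 frames (≈ 759.3806); B is ahead of A.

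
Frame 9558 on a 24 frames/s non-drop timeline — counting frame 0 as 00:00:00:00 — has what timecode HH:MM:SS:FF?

9558 ÷ 24 = 398 full seconds, remainder 6 frames.
398 s = 0 h 6 min 38 s.
Timecode: 00:06:38:06.

00:06:38:06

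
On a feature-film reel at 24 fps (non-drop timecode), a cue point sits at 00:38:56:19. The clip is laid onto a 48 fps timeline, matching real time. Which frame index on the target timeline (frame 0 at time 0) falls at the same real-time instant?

Source frame index: (0×3600 + 38×60 + 56) × 24 + 19 = 56083.
Real time: 56083 / (24) = 56083/24 s.
Target frame: (56083/24) × (48) = 112166.

frame 112166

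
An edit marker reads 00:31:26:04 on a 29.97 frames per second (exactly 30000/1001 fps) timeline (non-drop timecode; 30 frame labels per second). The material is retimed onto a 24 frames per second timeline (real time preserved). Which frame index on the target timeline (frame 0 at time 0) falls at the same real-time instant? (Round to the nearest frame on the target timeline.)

frame 45312

Source frame index: (0×3600 + 31×60 + 26) × 30 + 4 = 56584.
Real time: 56584 / (30000/1001) = 7080073/3750 s.
Target frame: (7080073/3750) × (24) = 28320292/625 ≈ 45312.467 → 45312.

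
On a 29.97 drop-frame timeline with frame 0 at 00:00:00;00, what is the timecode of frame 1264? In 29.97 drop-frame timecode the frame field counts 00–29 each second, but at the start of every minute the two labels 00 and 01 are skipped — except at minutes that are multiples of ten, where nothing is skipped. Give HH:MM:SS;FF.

00:00:42;04

Ten DF minutes hold 17982 frames, so frame 1264 lies in block 0 (frames 0–17981) with 1264 frames into that block.
The block's first minute is 1800 frames and the rest 1798 each; 1264 frames reaches minute 0, so 0 × 18 + 0 × 2 = 0 labels have been skipped so far.
Adding those back, label number 1264 + 0 = 1264 at 30 labels/s is 42 s + 4 f = 0 h 0 min 42 s frame 4, i.e. 00:00:42;04.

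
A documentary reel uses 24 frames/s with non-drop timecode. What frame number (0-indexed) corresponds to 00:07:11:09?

10353

Total seconds to the label: (0 × 3600 + 7 × 60 + 11) = 431.
Frame index = 431 × 24 + 9 = 10353.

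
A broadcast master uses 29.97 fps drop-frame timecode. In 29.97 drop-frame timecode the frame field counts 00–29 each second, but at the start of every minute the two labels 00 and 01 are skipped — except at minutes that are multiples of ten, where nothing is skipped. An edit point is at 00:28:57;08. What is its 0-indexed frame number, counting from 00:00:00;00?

As if non-drop at 30 labels/s: (0 × 3600 + 28 × 60 + 57) × 30 + 8 = 52118.
Minute boundaries passed: 28; those not divisible by 10: 28 − 2 = 26; dropped labels = 2 × 26 = 52.
Actual frame index = 52118 − 52 = 52066.

52066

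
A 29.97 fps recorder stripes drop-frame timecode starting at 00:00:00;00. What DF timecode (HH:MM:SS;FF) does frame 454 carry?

Ten DF minutes hold 17982 frames, so frame 454 lies in block 0 (frames 0–17981) with 454 frames into that block.
The block's first minute is 1800 frames and the rest 1798 each; 454 frames reaches minute 0, so 0 × 18 + 0 × 2 = 0 labels have been skipped so far.
Adding those back, label number 454 + 0 = 454 at 30 labels/s is 15 s + 4 f = 0 h 0 min 15 s frame 4, i.e. 00:00:15;04.

00:00:15;04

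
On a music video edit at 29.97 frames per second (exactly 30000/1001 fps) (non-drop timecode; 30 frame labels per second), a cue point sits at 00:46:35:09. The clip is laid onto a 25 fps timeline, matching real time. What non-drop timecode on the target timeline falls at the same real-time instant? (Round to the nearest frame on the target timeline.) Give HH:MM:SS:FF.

Source frame index: (0×3600 + 46×60 + 35) × 30 + 9 = 83859.
Real time: 83859 / (30000/1001) = 27980953/10000 s.
Target frame: (27980953/10000) × (25) = 27980953/400 ≈ 69952.383 → 69952.
At 25 labels/s: frame 69952 → 00:46:38:02.

00:46:38:02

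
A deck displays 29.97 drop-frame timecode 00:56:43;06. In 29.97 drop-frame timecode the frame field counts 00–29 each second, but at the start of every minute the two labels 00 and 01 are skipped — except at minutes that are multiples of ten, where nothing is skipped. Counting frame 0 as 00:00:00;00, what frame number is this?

Complete 10-minute blocks: 5, each 17982 frames → 89910.
Remaining 6 whole minutes in the current block: 1800 + 5 × 1798 = 10790 frames.
Within the current minute: 43 × 30 + 6 − 2 = 1294 (labels ;00/;01 skipped at this minute). Total = 89910 + 10790 + 1294 = 101994.

101994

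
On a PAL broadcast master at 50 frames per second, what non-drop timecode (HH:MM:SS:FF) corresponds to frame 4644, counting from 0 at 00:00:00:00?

00:01:32:44

4644 ÷ 50 = 92 full seconds, remainder 44 frames.
92 s = 0 h 1 min 32 s.
Timecode: 00:01:32:44.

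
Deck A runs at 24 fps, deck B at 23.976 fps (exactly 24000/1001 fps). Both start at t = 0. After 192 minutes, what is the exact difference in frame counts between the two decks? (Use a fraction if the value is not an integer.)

276480/1001 frames

192 min = 11520 s.
A emits 24 × 11520 = 276480 frames; B emits 24000/1001 × 11520 = 276480000/1001.
Difference = 276480/1001 frames (≈ 276.2038); B is behind A.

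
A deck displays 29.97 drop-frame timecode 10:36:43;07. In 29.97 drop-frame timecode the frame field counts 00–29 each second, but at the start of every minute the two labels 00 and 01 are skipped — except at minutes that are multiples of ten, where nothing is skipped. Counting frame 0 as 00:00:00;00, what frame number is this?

Complete 10-minute blocks: 63, each 17982 frames → 1132866.
Remaining 6 whole minutes in the current block: 1800 + 5 × 1798 = 10790 frames.
Within the current minute: 43 × 30 + 7 − 2 = 1295 (labels ;00/;01 skipped at this minute). Total = 1132866 + 10790 + 1295 = 1144951.

1144951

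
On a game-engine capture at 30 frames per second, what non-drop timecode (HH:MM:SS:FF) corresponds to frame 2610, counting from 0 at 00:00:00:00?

00:01:27:00

2610 ÷ 30 = 87 full seconds, remainder 0 frames.
87 s = 0 h 1 min 27 s.
Timecode: 00:01:27:00.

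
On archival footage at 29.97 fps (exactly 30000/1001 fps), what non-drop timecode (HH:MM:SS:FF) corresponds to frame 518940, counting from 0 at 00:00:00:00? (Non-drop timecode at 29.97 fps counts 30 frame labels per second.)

518940 ÷ 30 = 17298 full seconds, remainder 0 frames.
17298 s = 4 h 48 min 18 s.
Timecode: 04:48:18:00.

04:48:18:00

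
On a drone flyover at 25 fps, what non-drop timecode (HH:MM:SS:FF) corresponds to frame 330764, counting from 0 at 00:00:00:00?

03:40:30:14

330764 ÷ 25 = 13230 full seconds, remainder 14 frames.
13230 s = 3 h 40 min 30 s.
Timecode: 03:40:30:14.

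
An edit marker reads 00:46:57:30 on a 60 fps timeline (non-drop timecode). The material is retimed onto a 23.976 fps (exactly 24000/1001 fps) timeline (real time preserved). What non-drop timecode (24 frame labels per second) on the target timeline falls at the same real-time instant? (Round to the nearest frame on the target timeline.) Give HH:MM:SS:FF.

00:46:54:16

Source frame index: (0×3600 + 46×60 + 57) × 60 + 30 = 169050.
Real time: 169050 / (60) = 5635/2 s.
Target frame: (5635/2) × (24000/1001) = 9660000/143 ≈ 67552.448 → 67552.
At 24 labels/s: frame 67552 → 00:46:54:16.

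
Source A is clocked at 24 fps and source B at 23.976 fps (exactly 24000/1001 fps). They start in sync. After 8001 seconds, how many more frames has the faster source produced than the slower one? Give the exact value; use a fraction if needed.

27432/143 frames

A emits 24 × 8001 = 192024 frames; B emits 24000/1001 × 8001 = 27432000/143.
Difference = 27432/143 frames (≈ 191.8322); B is behind A.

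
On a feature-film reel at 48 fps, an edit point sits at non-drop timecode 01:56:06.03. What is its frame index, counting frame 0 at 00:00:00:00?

Total seconds to the label: (1 × 3600 + 56 × 60 + 6) = 6966.
Frame index = 6966 × 48 + 3 = 334371.

frame 334371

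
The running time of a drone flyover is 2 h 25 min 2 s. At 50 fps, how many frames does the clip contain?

2 h 25 min 2 s = 8702 s.
Frames = 8702 × 50 = 435100.

435100 frames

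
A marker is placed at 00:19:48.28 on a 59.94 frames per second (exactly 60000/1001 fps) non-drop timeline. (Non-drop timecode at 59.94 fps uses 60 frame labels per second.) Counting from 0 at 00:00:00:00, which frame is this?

Total seconds to the label: (0 × 3600 + 19 × 60 + 48) = 1188.
Frame index = 1188 × 60 + 28 = 71308.

71308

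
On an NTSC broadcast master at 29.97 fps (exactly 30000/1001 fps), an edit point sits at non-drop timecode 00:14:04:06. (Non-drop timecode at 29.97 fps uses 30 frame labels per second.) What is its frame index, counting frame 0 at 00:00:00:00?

frame 25326

Total seconds to the label: (0 × 3600 + 14 × 60 + 4) = 844.
Frame index = 844 × 30 + 6 = 25326.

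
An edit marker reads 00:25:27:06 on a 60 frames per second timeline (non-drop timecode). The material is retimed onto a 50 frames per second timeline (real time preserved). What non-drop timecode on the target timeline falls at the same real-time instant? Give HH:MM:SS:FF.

00:25:27:05

Source frame index: (0×3600 + 25×60 + 27) × 60 + 6 = 91626.
Real time: 91626 / (60) = 15271/10 s.
Target frame: (15271/10) × (50) = 76355.
At 50 labels/s: frame 76355 → 00:25:27:05.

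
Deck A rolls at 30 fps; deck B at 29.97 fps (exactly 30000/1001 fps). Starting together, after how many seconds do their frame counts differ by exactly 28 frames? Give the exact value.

14014/15 seconds

The gap grows by |30000/1001 − 30| = 30/1001 frames per second.
Time for a 28-frame gap: 28 ÷ (30/1001) = 14014/15 s.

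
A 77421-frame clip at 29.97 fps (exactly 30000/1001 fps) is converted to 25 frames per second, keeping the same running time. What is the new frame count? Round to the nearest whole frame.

Frames at target rate = 77421 × (25) / (30000/1001) = 25832807/400 ≈ 64582.018.
Nearest whole frame: 64582.

64582 frames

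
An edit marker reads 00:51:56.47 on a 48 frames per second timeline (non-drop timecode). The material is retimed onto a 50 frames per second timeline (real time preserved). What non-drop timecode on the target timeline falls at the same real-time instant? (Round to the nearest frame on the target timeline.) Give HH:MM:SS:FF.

Source frame index: (0×3600 + 51×60 + 56) × 48 + 47 = 149615.
Real time: 149615 / (48) = 149615/48 s.
Target frame: (149615/48) × (50) = 3740375/24 ≈ 155848.958 → 155849.
At 50 labels/s: frame 155849 → 00:51:56:49.

00:51:56:49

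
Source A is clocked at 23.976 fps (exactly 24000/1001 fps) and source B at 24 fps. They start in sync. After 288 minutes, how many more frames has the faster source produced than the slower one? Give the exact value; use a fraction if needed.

414720/1001 frames

288 min = 17280 s.
A emits 24000/1001 × 17280 = 414720000/1001 frames; B emits 24 × 17280 = 414720.
Difference = 414720/1001 frames (≈ 414.3057); B is ahead of A.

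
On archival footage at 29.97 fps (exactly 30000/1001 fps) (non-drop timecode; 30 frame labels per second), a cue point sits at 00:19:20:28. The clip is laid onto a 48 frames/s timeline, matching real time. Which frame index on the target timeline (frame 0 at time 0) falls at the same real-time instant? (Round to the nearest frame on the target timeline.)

Source frame index: (0×3600 + 19×60 + 20) × 30 + 28 = 34828.
Real time: 34828 / (30000/1001) = 8715707/7500 s.
Target frame: (8715707/7500) × (48) = 34862828/625 ≈ 55780.525 → 55781.

frame 55781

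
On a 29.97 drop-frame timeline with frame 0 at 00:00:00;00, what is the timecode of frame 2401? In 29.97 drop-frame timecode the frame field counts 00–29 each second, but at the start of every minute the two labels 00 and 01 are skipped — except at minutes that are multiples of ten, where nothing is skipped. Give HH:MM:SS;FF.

00:01:20;03

Each 10-minute DF block holds 10 × 60 × 30 − 9 × 2 = 17982 frames. 2401 ÷ 17982 → 0 full blocks, remainder 2401.
Within the partial block the first minute is 1800 frames and each further minute 1798, so 1 further minute boundary passed. Total skipped labels = 18 × 0 + 2 × 1 = 2.
Non-drop label index = 2401 + 2 = 2403; at 30 labels/s that is 00:01:20:03, i.e. DF 00:01:20;03.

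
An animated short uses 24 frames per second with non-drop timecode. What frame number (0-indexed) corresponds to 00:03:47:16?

Total seconds to the label: (0 × 3600 + 3 × 60 + 47) = 227.
Frame index = 227 × 24 + 16 = 5464.

frame 5464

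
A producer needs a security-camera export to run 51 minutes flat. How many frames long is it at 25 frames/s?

76500 frames

51 min = 3060 s.
Frames = 3060 × 25 = 76500.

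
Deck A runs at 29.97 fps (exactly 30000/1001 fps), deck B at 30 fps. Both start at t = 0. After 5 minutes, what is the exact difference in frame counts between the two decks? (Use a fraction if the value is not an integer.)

9000/1001 frames

5 min = 300 s.
A emits 30000/1001 × 300 = 9000000/1001 frames; B emits 30 × 300 = 9000.
Difference = 9000/1001 frames (≈ 8.9910); B is ahead of A.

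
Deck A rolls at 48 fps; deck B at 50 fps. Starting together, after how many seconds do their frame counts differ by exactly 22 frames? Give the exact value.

The gap grows by |50 − 48| = 2 frames per second.
Time for a 22-frame gap: 22 ÷ (2) = 11 s.

11 seconds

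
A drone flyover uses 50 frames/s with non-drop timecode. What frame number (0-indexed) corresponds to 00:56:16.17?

Total seconds to the label: (0 × 3600 + 56 × 60 + 16) = 3376.
Frame index = 3376 × 50 + 17 = 168817.

frame 168817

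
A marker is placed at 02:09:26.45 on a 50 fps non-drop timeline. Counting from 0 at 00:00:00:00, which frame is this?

Total seconds to the label: (2 × 3600 + 9 × 60 + 26) = 7766.
Frame index = 7766 × 50 + 45 = 388345.

388345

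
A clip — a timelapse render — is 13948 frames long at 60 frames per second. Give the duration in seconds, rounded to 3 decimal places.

232.467 seconds

Running time = 13948 × 1/60 = 3487/15 s ≈ 232.467 s.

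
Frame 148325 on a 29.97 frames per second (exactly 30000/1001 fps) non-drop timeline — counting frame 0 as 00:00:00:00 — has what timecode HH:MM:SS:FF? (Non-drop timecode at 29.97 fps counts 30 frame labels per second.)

01:22:24:05

148325 ÷ 30 = 4944 full seconds, remainder 5 frames.
4944 s = 1 h 22 min 24 s.
Timecode: 01:22:24:05.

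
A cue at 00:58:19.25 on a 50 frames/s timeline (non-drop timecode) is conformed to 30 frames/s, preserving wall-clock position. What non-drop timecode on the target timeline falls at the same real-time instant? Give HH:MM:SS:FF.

Source frame index: (0×3600 + 58×60 + 19) × 50 + 25 = 174975.
Real time: 174975 / (50) = 6999/2 s.
Target frame: (6999/2) × (30) = 104985.
At 30 labels/s: frame 104985 → 00:58:19:15.

00:58:19:15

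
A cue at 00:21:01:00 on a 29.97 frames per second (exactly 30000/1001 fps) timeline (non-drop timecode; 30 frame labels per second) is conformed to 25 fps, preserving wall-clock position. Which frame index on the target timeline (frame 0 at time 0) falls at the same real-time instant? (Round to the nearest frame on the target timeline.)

Source frame index: (0×3600 + 21×60 + 1) × 30 + 0 = 37830.
Real time: 37830 / (30000/1001) = 1262261/1000 s.
Target frame: (1262261/1000) × (25) = 1262261/40 ≈ 31556.525 → 31557.

frame 31557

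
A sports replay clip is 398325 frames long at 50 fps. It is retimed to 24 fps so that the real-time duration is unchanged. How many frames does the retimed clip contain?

Target frames = source frames × (target rate / source rate) = 398325 × (24)/(50) = 398325 × 12/25 = 191196.

191196 frames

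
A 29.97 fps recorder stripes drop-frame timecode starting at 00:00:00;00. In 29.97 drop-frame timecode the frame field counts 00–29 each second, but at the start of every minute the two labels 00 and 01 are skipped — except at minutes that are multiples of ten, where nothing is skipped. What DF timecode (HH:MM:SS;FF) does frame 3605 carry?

Each 10-minute DF block holds 10 × 60 × 30 − 9 × 2 = 17982 frames. 3605 ÷ 17982 → 0 full blocks, remainder 3605.
Within the partial block the first minute is 1800 frames and each further minute 1798, so 2 further minute boundaries passed. Total skipped labels = 18 × 0 + 2 × 2 = 4.
Non-drop label index = 3605 + 4 = 3609; at 30 labels/s that is 00:02:00:09, i.e. DF 00:02:00;09.

00:02:00;09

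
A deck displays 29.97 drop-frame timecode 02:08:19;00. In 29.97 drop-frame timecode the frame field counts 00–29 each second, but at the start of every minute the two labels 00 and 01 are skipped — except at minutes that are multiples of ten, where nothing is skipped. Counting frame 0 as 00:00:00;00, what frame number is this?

230738

As if non-drop at 30 labels/s: (2 × 3600 + 8 × 60 + 19) × 30 + 0 = 230970.
Minute boundaries passed: 128; those not divisible by 10: 128 − 12 = 116; dropped labels = 2 × 116 = 232.
Actual frame index = 230970 − 232 = 230738.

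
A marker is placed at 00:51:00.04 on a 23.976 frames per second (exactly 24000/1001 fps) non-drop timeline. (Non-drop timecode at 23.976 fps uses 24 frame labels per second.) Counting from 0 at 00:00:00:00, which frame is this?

Total seconds to the label: (0 × 3600 + 51 × 60 + 0) = 3060.
Frame index = 3060 × 24 + 4 = 73444.

frame 73444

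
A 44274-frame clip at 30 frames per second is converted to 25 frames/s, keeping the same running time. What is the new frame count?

36895 frames

Target frames = source frames × (target rate / source rate) = 44274 × (25)/(30) = 44274 × 5/6 = 36895.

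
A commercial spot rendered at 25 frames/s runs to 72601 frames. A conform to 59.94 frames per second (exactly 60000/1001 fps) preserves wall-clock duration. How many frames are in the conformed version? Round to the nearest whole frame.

Frames at target rate = 72601 × (60000/1001) / (25) = 174242400/1001 ≈ 174068.332.
Nearest whole frame: 174068.

174068 frames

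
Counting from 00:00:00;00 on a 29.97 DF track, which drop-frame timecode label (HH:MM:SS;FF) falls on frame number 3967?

00:02:12;11

Each 10-minute DF block holds 10 × 60 × 30 − 9 × 2 = 17982 frames. 3967 ÷ 17982 → 0 full blocks, remainder 3967.
Within the partial block the first minute is 1800 frames and each further minute 1798, so 2 further minute boundaries passed. Total skipped labels = 18 × 0 + 2 × 2 = 4.
Non-drop label index = 3967 + 4 = 3971; at 30 labels/s that is 00:02:12:11, i.e. DF 00:02:12;11.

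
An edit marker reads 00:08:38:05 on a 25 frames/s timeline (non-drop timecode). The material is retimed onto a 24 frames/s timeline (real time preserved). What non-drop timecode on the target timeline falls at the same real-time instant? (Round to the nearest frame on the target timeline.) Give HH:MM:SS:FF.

Source frame index: (0×3600 + 8×60 + 38) × 25 + 5 = 12955.
Real time: 12955 / (25) = 2591/5 s.
Target frame: (2591/5) × (24) = 62184/5 ≈ 12436.800 → 12437.
At 24 labels/s: frame 12437 → 00:08:38:05.

00:08:38:05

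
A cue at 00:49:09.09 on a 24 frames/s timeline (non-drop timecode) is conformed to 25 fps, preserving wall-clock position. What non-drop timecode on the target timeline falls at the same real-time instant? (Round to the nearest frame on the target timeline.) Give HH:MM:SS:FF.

00:49:09:09

Source frame index: (0×3600 + 49×60 + 9) × 24 + 9 = 70785.
Real time: 70785 / (24) = 23595/8 s.
Target frame: (23595/8) × (25) = 589875/8 ≈ 73734.375 → 73734.
At 25 labels/s: frame 73734 → 00:49:09:09.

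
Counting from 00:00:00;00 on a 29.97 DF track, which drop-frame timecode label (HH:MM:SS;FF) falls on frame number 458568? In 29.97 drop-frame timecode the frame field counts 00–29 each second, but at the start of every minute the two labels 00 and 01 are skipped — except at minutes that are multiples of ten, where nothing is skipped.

04:15:00;28

Ten DF minutes hold 17982 frames, so frame 458568 lies in block 25 (frames 449550–467531) with 9018 frames into that block.
The block's first minute is 1800 frames and the rest 1798 each; 9018 frames reaches minute 5, so 25 × 18 + 5 × 2 = 460 labels have been skipped so far.
Adding those back, label number 458568 + 460 = 459028 at 30 labels/s is 15300 s + 28 f = 4 h 15 min 0 s frame 28, i.e. 04:15:00;28.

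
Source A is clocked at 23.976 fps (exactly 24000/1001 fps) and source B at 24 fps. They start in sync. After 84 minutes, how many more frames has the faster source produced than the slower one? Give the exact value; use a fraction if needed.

17280/143 frames

84 min = 5040 s.
A emits 24000/1001 × 5040 = 17280000/143 frames; B emits 24 × 5040 = 120960.
Difference = 17280/143 frames (≈ 120.8392); B is ahead of A.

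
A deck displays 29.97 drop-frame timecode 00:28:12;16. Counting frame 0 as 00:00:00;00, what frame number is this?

50724

As if non-drop at 30 labels/s: (0 × 3600 + 28 × 60 + 12) × 30 + 16 = 50776.
Minute boundaries passed: 28; those not divisible by 10: 28 − 2 = 26; dropped labels = 2 × 26 = 52.
Actual frame index = 50776 − 52 = 50724.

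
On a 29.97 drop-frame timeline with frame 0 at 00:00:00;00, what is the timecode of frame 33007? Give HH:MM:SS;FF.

Each 10-minute DF block holds 10 × 60 × 30 − 9 × 2 = 17982 frames. 33007 ÷ 17982 → 1 full block, remainder 15025.
Within the partial block the first minute is 1800 frames and each further minute 1798, so 8 further minute boundaries passed. Total skipped labels = 18 × 1 + 2 × 8 = 34.
Non-drop label index = 33007 + 34 = 33041; at 30 labels/s that is 00:18:21:11, i.e. DF 00:18:21;11.

00:18:21;11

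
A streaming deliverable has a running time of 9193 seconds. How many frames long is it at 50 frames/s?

459650 frames

Frames = 9193 × 50 = 459650.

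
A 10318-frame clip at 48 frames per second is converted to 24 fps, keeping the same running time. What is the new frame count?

5159 frames

Target frames = source frames × (target rate / source rate) = 10318 × (24)/(48) = 10318 × 1/2 = 5159.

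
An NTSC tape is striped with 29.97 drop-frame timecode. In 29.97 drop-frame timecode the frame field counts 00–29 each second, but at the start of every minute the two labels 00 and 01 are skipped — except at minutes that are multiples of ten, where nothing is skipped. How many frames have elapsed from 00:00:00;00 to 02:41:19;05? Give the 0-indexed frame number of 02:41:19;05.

290085

As if non-drop at 30 labels/s: (2 × 3600 + 41 × 60 + 19) × 30 + 5 = 290375.
Minute boundaries passed: 161; those not divisible by 10: 161 − 16 = 145; dropped labels = 2 × 145 = 290.
Actual frame index = 290375 − 290 = 290085.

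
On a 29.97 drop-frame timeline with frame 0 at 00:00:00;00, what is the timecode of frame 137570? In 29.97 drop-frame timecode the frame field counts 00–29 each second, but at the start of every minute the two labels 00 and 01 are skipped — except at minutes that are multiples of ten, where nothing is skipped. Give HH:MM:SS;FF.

01:16:30;08

Ten DF minutes hold 17982 frames, so frame 137570 lies in block 7 (frames 125874–143855) with 11696 frames into that block.
The block's first minute is 1800 frames and the rest 1798 each; 11696 frames reaches minute 6, so 7 × 18 + 6 × 2 = 138 labels have been skipped so far.
Adding those back, label number 137570 + 138 = 137708 at 30 labels/s is 4590 s + 8 f = 1 h 16 min 30 s frame 8, i.e. 01:16:30;08.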